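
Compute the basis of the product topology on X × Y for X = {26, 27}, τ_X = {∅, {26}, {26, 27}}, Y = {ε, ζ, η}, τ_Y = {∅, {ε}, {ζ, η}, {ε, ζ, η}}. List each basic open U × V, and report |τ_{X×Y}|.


Basis B = {∅ × ∅, {26} × {ε}, {26, 27} × {ε}, {26} × {ζ, η}, {26} × {ε, ζ, η}, {26, 27} × {ζ, η}, {26, 27} × {ε, ζ, η}}; |τ_{X×Y}| = 9.

Enumerate products U × V with U ∈ τ_X, V ∈ τ_Y (deduplicated):
  ∅ × ∅ = {} (∅)
  {26} × {ε} = {(26,ε)}
  {26, 27} × {ε} = {(26,ε), (27,ε)}
  {26} × {ζ, η} = {(26,ζ), (26,η)}
  {26} × {ε, ζ, η} = {(26,ε), (26,ζ), (26,η)}
  {26, 27} × {ζ, η} = {(26,ζ), (26,η), (27,ζ), (27,η)}
  {26, 27} × {ε, ζ, η} = {(26,ε), (26,ζ), (26,η), (27,ε), (27,ζ), (27,η)}
These 7 distinct sets form the basis B.
Close under arbitrary unions to get τ_{X×Y}; counting gives |τ_{X×Y}| = 9.


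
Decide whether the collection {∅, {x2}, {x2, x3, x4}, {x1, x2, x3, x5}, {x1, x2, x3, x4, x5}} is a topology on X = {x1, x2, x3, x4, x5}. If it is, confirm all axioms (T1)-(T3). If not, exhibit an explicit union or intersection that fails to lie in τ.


τ is NOT a topology on X.

Axiom (T1): ∅ ∈ τ? Yes; X ∈ τ? Yes.
Axiom (T2/T3): check pairwise unions and intersections of members of τ.
Counterexample for (T3): {x2, x3, x4} ∩ {x1, x2, x3, x5} = {x2, x3} ∉ τ. Therefore τ is NOT a topology.


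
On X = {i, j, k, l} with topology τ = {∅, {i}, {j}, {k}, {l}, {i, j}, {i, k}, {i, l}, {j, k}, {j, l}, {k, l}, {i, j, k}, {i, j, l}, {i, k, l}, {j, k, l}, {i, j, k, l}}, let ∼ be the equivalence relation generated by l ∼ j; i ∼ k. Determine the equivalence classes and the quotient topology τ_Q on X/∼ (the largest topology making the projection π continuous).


X/∼ = {[i=k], [j=l]}; |τ_Q| = 4.

Equivalence classes: [i=k], [j=l].
Quotient map π: X → X/∼ sends i ↦ [i=k], j ↦ [j=l], k ↦ [i=k], l ↦ [j=l].
For each subset V ⊆ X/∼, compute π^{-1}(V) ⊆ X and check whether π^{-1}(V) ∈ τ. V is open in τ_Q iff π^{-1}(V) ∈ τ.
  V = {}: π^{-1}(V) = ∅ ∈ τ ✓.
  V = {[i=k]}: π^{-1}(V) = {i, k} ∈ τ ✓.
  V = {[j=l]}: π^{-1}(V) = {j, l} ∈ τ ✓.
  V = {[i=k], [j=l]}: π^{-1}(V) = {i, j, k, l} ∈ τ ✓.
Open sets in the quotient: τ_Q = {{}, {[i=k]}, {[j=l]}, {[i=k], [j=l]}} (4 elements).


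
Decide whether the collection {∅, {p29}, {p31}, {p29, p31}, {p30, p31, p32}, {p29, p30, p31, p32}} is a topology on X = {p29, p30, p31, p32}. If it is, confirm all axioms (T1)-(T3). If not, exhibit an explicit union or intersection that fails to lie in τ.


τ IS a topology on X.

Axiom (T1): ∅ ∈ τ? Yes; X ∈ τ? Yes.
Axiom (T2/T3): check pairwise unions and intersections of members of τ.
All pairwise intersections and unions checked — each lies in τ. Therefore τ satisfies (T1), (T2), (T3): it IS a topology on X.


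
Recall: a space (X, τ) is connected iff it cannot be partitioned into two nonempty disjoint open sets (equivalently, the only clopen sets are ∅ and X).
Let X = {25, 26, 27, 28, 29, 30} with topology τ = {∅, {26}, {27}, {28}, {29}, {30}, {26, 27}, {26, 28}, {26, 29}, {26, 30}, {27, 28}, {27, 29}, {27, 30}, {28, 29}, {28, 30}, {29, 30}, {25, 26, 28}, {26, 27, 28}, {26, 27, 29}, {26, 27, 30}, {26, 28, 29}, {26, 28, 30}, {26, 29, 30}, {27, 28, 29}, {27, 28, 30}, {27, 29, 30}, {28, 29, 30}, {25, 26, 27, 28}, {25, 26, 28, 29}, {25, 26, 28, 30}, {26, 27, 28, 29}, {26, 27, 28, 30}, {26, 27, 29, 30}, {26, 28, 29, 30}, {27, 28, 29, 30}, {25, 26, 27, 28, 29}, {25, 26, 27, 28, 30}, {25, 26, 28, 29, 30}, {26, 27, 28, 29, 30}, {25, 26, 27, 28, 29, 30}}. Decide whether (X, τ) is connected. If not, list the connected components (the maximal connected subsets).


(X, τ) is disconnected; components = [{27}, {29}, {30}, {25, 26, 28}].

Find clopen sets (U ∈ τ with X ∖ U ∈ τ):
  U = ∅, X ∖ U = {25, 26, 27, 28, 29, 30} — both open, so U is clopen.
  U = {27}, X ∖ U = {25, 26, 28, 29, 30} — both open, so U is clopen.
  U = {29}, X ∖ U = {25, 26, 27, 28, 30} — both open, so U is clopen.
  U = {30}, X ∖ U = {25, 26, 27, 28, 29} — both open, so U is clopen.
  U = {27, 29}, X ∖ U = {25, 26, 28, 30} — both open, so U is clopen.
  U = {27, 30}, X ∖ U = {25, 26, 28, 29} — both open, so U is clopen.
  U = {29, 30}, X ∖ U = {25, 26, 27, 28} — both open, so U is clopen.
  U = {25, 26, 28}, X ∖ U = {27, 29, 30} — both open, so U is clopen.
  U = {27, 29, 30}, X ∖ U = {25, 26, 28} — both open, so U is clopen.
  U = {25, 26, 27, 28}, X ∖ U = {29, 30} — both open, so U is clopen.
  U = {25, 26, 28, 29}, X ∖ U = {27, 30} — both open, so U is clopen.
  U = {25, 26, 28, 30}, X ∖ U = {27, 29} — both open, so U is clopen.
  U = {25, 26, 27, 28, 29}, X ∖ U = {30} — both open, so U is clopen.
  U = {25, 26, 27, 28, 30}, X ∖ U = {29} — both open, so U is clopen.
  U = {25, 26, 28, 29, 30}, X ∖ U = {27} — both open, so U is clopen.
  U = {25, 26, 27, 28, 29, 30}, X ∖ U = ∅ — both open, so U is clopen.
Nontrivial clopen(s) exist: e.g. {27, 30}. So (X, τ) is disconnected.
Compute connected components by grouping points that agree on all clopens:
  component: {27}
  component: {29}
  component: {30}
  component: {25, 26, 28}


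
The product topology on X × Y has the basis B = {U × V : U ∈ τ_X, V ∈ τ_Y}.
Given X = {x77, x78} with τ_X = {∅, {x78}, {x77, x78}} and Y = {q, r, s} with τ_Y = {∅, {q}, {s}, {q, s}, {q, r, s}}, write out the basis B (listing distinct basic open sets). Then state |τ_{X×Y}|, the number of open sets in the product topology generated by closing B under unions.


Basis B = {∅ × ∅, {x78} × {q}, {x78} × {s}, {x77, x78} × {q}, {x77, x78} × {s}, {x78} × {q, s}, {x78} × {q, r, s}, {x77, x78} × {q, s}, {x77, x78} × {q, r, s}}; |τ_{X×Y}| = 14.

Enumerate products U × V with U ∈ τ_X, V ∈ τ_Y (deduplicated):
  ∅ × ∅ = {} (∅)
  {x78} × {q} = {(x78,q)}
  {x78} × {s} = {(x78,s)}
  {x77, x78} × {q} = {(x77,q), (x78,q)}
  {x77, x78} × {s} = {(x77,s), (x78,s)}
  {x78} × {q, s} = {(x78,q), (x78,s)}
  {x78} × {q, r, s} = {(x78,q), (x78,r), (x78,s)}
  {x77, x78} × {q, s} = {(x77,q), (x77,s), (x78,q), (x78,s)}
  {x77, x78} × {q, r, s} = {(x77,q), (x77,r), (x77,s), (x78,q), (x78,r), (x78,s)}
These 9 distinct sets form the basis B.
Close under arbitrary unions to get τ_{X×Y}; counting gives |τ_{X×Y}| = 14.


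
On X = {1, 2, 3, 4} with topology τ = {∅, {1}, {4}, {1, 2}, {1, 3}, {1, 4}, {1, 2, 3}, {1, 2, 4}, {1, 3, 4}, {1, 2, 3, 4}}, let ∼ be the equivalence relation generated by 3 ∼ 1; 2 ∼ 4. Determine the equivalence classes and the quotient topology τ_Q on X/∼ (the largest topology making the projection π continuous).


X/∼ = {[1=3], [2=4]}; |τ_Q| = 3.

Equivalence classes: [1=3], [2=4].
Quotient map π: X → X/∼ sends 1 ↦ [1=3], 2 ↦ [2=4], 3 ↦ [1=3], 4 ↦ [2=4].
For each subset V ⊆ X/∼, compute π^{-1}(V) ⊆ X and check whether π^{-1}(V) ∈ τ. V is open in τ_Q iff π^{-1}(V) ∈ τ.
  V = {}: π^{-1}(V) = ∅ ∈ τ ✓.
  V = {[1=3]}: π^{-1}(V) = {1, 3} ∈ τ ✓.
  V = {[2=4]}: π^{-1}(V) = {2, 4} ∉ τ ✗.
  V = {[1=3], [2=4]}: π^{-1}(V) = {1, 2, 3, 4} ∈ τ ✓.
Open sets in the quotient: τ_Q = {{}, {[1=3]}, {[1=3], [2=4]}} (3 elements).


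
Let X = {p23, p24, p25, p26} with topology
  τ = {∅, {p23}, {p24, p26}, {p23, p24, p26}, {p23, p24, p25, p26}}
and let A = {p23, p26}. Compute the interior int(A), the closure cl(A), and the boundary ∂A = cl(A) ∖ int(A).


int(A) = {p23}, cl(A) = {p23, p24, p25, p26}, ∂A = {p24, p25, p26}.

Closed sets in (X, τ) are complements of opens:
  closed(X, τ) = {∅, {p25}, {p23, p25}, {p24, p25, p26}, {p23, p24, p25, p26}}.
int(A) = ⋃ {U ∈ τ : U ⊆ A}. Opens contained in A: ∅, {p23}.
Taking the union of these: int(A) = {p23}.
cl(A) = ⋂ {C closed : A ⊆ C}. Closed sets containing A: {p23, p24, p25, p26}.
Intersecting these: cl(A) = {p23, p24, p25, p26}.
∂A = cl(A) ∖ int(A) = {p23, p24, p25, p26} ∖ {p23} = {p24, p25, p26}.


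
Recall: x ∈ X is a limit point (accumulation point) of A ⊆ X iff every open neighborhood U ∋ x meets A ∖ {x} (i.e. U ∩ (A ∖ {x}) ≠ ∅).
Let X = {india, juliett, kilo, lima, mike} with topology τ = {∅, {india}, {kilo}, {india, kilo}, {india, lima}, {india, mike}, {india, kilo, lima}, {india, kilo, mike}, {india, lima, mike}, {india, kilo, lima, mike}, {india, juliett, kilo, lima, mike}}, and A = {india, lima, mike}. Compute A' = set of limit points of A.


A' = {juliett, lima, mike}

For each x ∈ X, list the open sets U ∈ τ with x ∈ U, then check whether U ∩ (A ∖ {x}) ≠ ∅ for every such U.
  x = india: open {india} ∋ x has {india} ∩ (A ∖ {india}) = ∅, so x is NOT a limit point.
  x = juliett: opens ∋ x are {india, juliett, kilo, lima, mike}; each meets A ∖ {juliett}, so x IS a limit point.
  x = kilo: open {kilo} ∋ x has {kilo} ∩ (A ∖ {kilo}) = ∅, so x is NOT a limit point.
  x = lima: opens ∋ x are {india, lima}, {india, kilo, lima}, {india, lima, mike}, {india, kilo, lima, mike}, {india, juliett, kilo, lima, mike}; each meets A ∖ {lima}, so x IS a limit point.
  x = mike: opens ∋ x are {india, mike}, {india, kilo, mike}, {india, lima, mike}, {india, kilo, lima, mike}, {india, juliett, kilo, lima, mike}; each meets A ∖ {mike}, so x IS a limit point.
Collecting: A' = {juliett, lima, mike}.


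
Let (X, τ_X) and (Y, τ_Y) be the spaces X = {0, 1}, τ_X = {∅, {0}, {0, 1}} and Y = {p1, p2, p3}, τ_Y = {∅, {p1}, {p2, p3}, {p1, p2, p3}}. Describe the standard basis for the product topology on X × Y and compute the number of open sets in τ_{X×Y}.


Basis B = {∅ × ∅, {0} × {p1}, {0, 1} × {p1}, {0} × {p2, p3}, {0} × {p1, p2, p3}, {0, 1} × {p2, p3}, {0, 1} × {p1, p2, p3}}; |τ_{X×Y}| = 9.

Enumerate products U × V with U ∈ τ_X, V ∈ τ_Y (deduplicated):
  ∅ × ∅ = {} (∅)
  {0} × {p1} = {(0,p1)}
  {0, 1} × {p1} = {(0,p1), (1,p1)}
  {0} × {p2, p3} = {(0,p2), (0,p3)}
  {0} × {p1, p2, p3} = {(0,p1), (0,p2), (0,p3)}
  {0, 1} × {p2, p3} = {(0,p2), (0,p3), (1,p2), (1,p3)}
  {0, 1} × {p1, p2, p3} = {(0,p1), (0,p2), (0,p3), (1,p1), (1,p2), (1,p3)}
These 7 distinct sets form the basis B.
Close under arbitrary unions to get τ_{X×Y}; counting gives |τ_{X×Y}| = 9.


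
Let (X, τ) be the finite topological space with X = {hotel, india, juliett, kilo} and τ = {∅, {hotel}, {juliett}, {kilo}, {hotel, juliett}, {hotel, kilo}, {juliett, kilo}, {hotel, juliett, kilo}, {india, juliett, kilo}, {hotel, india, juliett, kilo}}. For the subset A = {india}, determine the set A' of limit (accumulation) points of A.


A' = ∅

For each x ∈ X, list the open sets U ∈ τ with x ∈ U, then check whether U ∩ (A ∖ {x}) ≠ ∅ for every such U.
  x = hotel: open {hotel} ∋ x has {hotel} ∩ (A ∖ {hotel}) = ∅, so x is NOT a limit point.
  x = india: open {india, juliett, kilo} ∋ x has {india, juliett, kilo} ∩ (A ∖ {india}) = ∅, so x is NOT a limit point.
  x = juliett: open {juliett} ∋ x has {juliett} ∩ (A ∖ {juliett}) = ∅, so x is NOT a limit point.
  x = kilo: open {kilo} ∋ x has {kilo} ∩ (A ∖ {kilo}) = ∅, so x is NOT a limit point.
Collecting: A' = ∅.


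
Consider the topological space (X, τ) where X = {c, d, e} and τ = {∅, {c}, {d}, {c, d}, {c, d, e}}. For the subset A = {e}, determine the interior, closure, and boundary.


int(A) = ∅, cl(A) = {e}, ∂A = {e}.

Closed sets in (X, τ) are complements of opens:
  closed(X, τ) = {∅, {e}, {c, e}, {d, e}, {c, d, e}}.
int(A) = ⋃ {U ∈ τ : U ⊆ A}. Opens contained in A: ∅.
Taking the union of these: int(A) = ∅.
cl(A) = ⋂ {C closed : A ⊆ C}. Closed sets containing A: {e}, {c, e}, {d, e}, {c, d, e}.
Intersecting these: cl(A) = {e}.
∂A = cl(A) ∖ int(A) = {e} ∖ ∅ = {e}.


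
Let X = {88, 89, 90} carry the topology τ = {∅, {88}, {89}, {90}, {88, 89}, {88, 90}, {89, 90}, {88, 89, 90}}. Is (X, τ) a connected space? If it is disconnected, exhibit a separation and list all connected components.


(X, τ) is disconnected; components = [{88}, {89}, {90}].

Find clopen sets (U ∈ τ with X ∖ U ∈ τ):
  U = ∅, X ∖ U = {88, 89, 90} — both open, so U is clopen.
  U = {88}, X ∖ U = {89, 90} — both open, so U is clopen.
  U = {89}, X ∖ U = {88, 90} — both open, so U is clopen.
  U = {90}, X ∖ U = {88, 89} — both open, so U is clopen.
  U = {88, 89}, X ∖ U = {90} — both open, so U is clopen.
  U = {88, 90}, X ∖ U = {89} — both open, so U is clopen.
  U = {89, 90}, X ∖ U = {88} — both open, so U is clopen.
  U = {88, 89, 90}, X ∖ U = ∅ — both open, so U is clopen.
Nontrivial clopen(s) exist: e.g. {89, 90}. So (X, τ) is disconnected.
Compute connected components by grouping points that agree on all clopens:
  component: {88}
  component: {89}
  component: {90}


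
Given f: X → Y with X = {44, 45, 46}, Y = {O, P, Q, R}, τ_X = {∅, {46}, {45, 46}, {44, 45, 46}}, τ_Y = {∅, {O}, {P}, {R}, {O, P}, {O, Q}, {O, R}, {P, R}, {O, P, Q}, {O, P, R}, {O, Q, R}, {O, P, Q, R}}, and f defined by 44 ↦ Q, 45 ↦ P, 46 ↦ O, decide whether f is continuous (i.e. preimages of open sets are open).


f is NOT continuous.

Compute f^{-1}(U) for each U ∈ τ_Y:
  U = ∅: f^{-1}(U) = ∅ ∈ τ_X ✓.
  U = {O}: f^{-1}(U) = {46} ∈ τ_X ✓.
  U = {P}: f^{-1}(U) = {45} ∉ τ_X ✗.
  U = {R}: f^{-1}(U) = ∅ ∈ τ_X ✓.
  U = {O, P}: f^{-1}(U) = {45, 46} ∈ τ_X ✓.
  U = {O, Q}: f^{-1}(U) = {44, 46} ∉ τ_X ✗.
  U = {O, R}: f^{-1}(U) = {46} ∈ τ_X ✓.
  U = {P, R}: f^{-1}(U) = {45} ∉ τ_X ✗.
  U = {O, P, Q}: f^{-1}(U) = {44, 45, 46} ∈ τ_X ✓.
  U = {O, P, R}: f^{-1}(U) = {45, 46} ∈ τ_X ✓.
  U = {O, Q, R}: f^{-1}(U) = {44, 46} ∉ τ_X ✗.
  U = {O, P, Q, R}: f^{-1}(U) = {44, 45, 46} ∈ τ_X ✓.
Found U = {P} with f^{-1}(U) = {45} not in τ_X. Therefore f is NOT continuous.


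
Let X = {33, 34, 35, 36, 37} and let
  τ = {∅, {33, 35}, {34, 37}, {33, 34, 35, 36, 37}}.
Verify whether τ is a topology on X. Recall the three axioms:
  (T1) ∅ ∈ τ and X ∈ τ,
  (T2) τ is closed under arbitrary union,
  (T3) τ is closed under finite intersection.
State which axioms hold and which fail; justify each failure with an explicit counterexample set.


τ is NOT a topology on X.

Axiom (T1): ∅ ∈ τ? Yes; X ∈ τ? Yes.
Axiom (T2/T3): check pairwise unions and intersections of members of τ.
Counterexample for (T2): {33, 35} ∪ {34, 37} = {33, 34, 35, 37} ∉ τ. Therefore τ is NOT a topology.


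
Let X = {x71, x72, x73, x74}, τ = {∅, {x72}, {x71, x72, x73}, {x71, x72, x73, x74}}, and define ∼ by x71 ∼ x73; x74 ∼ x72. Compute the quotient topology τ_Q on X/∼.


X/∼ = {[x71=x73], [x72=x74]}; |τ_Q| = 2.

Equivalence classes: [x71=x73], [x72=x74].
Quotient map π: X → X/∼ sends x71 ↦ [x71=x73], x72 ↦ [x72=x74], x73 ↦ [x71=x73], x74 ↦ [x72=x74].
For each subset V ⊆ X/∼, compute π^{-1}(V) ⊆ X and check whether π^{-1}(V) ∈ τ. V is open in τ_Q iff π^{-1}(V) ∈ τ.
  V = {}: π^{-1}(V) = ∅ ∈ τ ✓.
  V = {[x71=x73]}: π^{-1}(V) = {x71, x73} ∉ τ ✗.
  V = {[x72=x74]}: π^{-1}(V) = {x72, x74} ∉ τ ✗.
  V = {[x71=x73], [x72=x74]}: π^{-1}(V) = {x71, x72, x73, x74} ∈ τ ✓.
Open sets in the quotient: τ_Q = {{}, {[x71=x73], [x72=x74]}} (2 elements).


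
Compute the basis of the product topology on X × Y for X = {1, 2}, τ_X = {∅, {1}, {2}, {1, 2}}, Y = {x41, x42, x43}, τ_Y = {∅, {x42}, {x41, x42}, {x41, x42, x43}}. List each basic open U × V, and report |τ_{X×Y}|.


Basis B = {∅ × ∅, {1} × {x42}, {2} × {x42}, {1} × {x41, x42}, {1, 2} × {x42}, {2} × {x41, x42}, {1} × {x41, x42, x43}, {2} × {x41, x42, x43}, {1, 2} × {x41, x42}, {1, 2} × {x41, x42, x43}}; |τ_{X×Y}| = 16.

Enumerate products U × V with U ∈ τ_X, V ∈ τ_Y (deduplicated):
  ∅ × ∅ = {} (∅)
  {1} × {x42} = {(1,x42)}
  {2} × {x42} = {(2,x42)}
  {1} × {x41, x42} = {(1,x41), (1,x42)}
  {1, 2} × {x42} = {(1,x42), (2,x42)}
  {2} × {x41, x42} = {(2,x41), (2,x42)}
  {1} × {x41, x42, x43} = {(1,x41), (1,x42), (1,x43)}
  {2} × {x41, x42, x43} = {(2,x41), (2,x42), (2,x43)}
  {1, 2} × {x41, x42} = {(1,x41), (1,x42), (2,x41), (2,x42)}
  {1, 2} × {x41, x42, x43} = {(1,x41), (1,x42), (1,x43), (2,x41), (2,x42), (2,x43)}
These 10 distinct sets form the basis B.
Close under arbitrary unions to get τ_{X×Y}; counting gives |τ_{X×Y}| = 16.


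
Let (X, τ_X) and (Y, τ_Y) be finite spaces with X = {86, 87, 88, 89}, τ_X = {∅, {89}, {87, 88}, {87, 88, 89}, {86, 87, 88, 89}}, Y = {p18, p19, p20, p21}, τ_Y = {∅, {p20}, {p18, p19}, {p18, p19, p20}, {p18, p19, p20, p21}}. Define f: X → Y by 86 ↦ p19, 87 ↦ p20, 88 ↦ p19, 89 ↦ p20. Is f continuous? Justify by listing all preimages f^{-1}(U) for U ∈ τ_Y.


f is NOT continuous.

Compute f^{-1}(U) for each U ∈ τ_Y:
  U = ∅: f^{-1}(U) = ∅ ∈ τ_X ✓.
  U = {p20}: f^{-1}(U) = {87, 89} ∉ τ_X ✗.
  U = {p18, p19}: f^{-1}(U) = {86, 88} ∉ τ_X ✗.
  U = {p18, p19, p20}: f^{-1}(U) = {86, 87, 88, 89} ∈ τ_X ✓.
  U = {p18, p19, p20, p21}: f^{-1}(U) = {86, 87, 88, 89} ∈ τ_X ✓.
Found U = {p20} with f^{-1}(U) = {87, 89} not in τ_X. Therefore f is NOT continuous.


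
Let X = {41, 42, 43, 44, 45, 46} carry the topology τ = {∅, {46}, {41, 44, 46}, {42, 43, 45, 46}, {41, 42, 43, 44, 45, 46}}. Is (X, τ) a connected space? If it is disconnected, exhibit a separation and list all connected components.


(X, τ) is connected.

Find clopen sets (U ∈ τ with X ∖ U ∈ τ):
  U = ∅, X ∖ U = {41, 42, 43, 44, 45, 46} — both open, so U is clopen.
  U = {41, 42, 43, 44, 45, 46}, X ∖ U = ∅ — both open, so U is clopen.
Only trivial clopens (∅ and X) exist, so (X, τ) is connected.
Compute connected components by grouping points that agree on all clopens:
  component: {41, 42, 43, 44, 45, 46}


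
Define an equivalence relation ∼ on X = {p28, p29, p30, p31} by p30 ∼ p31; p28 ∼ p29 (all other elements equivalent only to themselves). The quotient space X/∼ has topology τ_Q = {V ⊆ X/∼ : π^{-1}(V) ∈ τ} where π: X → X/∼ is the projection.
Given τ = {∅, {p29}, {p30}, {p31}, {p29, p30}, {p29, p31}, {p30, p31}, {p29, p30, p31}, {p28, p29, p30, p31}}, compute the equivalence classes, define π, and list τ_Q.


X/∼ = {[p28=p29], [p30=p31]}; |τ_Q| = 3.

Equivalence classes: [p28=p29], [p30=p31].
Quotient map π: X → X/∼ sends p28 ↦ [p28=p29], p29 ↦ [p28=p29], p30 ↦ [p30=p31], p31 ↦ [p30=p31].
For each subset V ⊆ X/∼, compute π^{-1}(V) ⊆ X and check whether π^{-1}(V) ∈ τ. V is open in τ_Q iff π^{-1}(V) ∈ τ.
  V = {}: π^{-1}(V) = ∅ ∈ τ ✓.
  V = {[p28=p29]}: π^{-1}(V) = {p28, p29} ∉ τ ✗.
  V = {[p30=p31]}: π^{-1}(V) = {p30, p31} ∈ τ ✓.
  V = {[p28=p29], [p30=p31]}: π^{-1}(V) = {p28, p29, p30, p31} ∈ τ ✓.
Open sets in the quotient: τ_Q = {{}, {[p30=p31]}, {[p28=p29], [p30=p31]}} (3 elements).


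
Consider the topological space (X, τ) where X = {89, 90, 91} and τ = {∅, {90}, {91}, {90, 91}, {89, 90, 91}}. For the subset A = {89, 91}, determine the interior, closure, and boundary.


int(A) = {91}, cl(A) = {89, 91}, ∂A = {89}.

Closed sets in (X, τ) are complements of opens:
  closed(X, τ) = {∅, {89}, {89, 90}, {89, 91}, {89, 90, 91}}.
int(A) = ⋃ {U ∈ τ : U ⊆ A}. Opens contained in A: ∅, {91}.
Taking the union of these: int(A) = {91}.
cl(A) = ⋂ {C closed : A ⊆ C}. Closed sets containing A: {89, 91}, {89, 90, 91}.
Intersecting these: cl(A) = {89, 91}.
∂A = cl(A) ∖ int(A) = {89, 91} ∖ {91} = {89}.


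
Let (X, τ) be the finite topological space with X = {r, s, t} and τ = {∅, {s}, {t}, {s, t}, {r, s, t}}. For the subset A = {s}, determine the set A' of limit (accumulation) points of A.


A' = {r}

For each x ∈ X, list the open sets U ∈ τ with x ∈ U, then check whether U ∩ (A ∖ {x}) ≠ ∅ for every such U.
  x = r: opens ∋ x are {r, s, t}; each meets A ∖ {r}, so x IS a limit point.
  x = s: open {s} ∋ x has {s} ∩ (A ∖ {s}) = ∅, so x is NOT a limit point.
  x = t: open {t} ∋ x has {t} ∩ (A ∖ {t}) = ∅, so x is NOT a limit point.
Collecting: A' = {r}.


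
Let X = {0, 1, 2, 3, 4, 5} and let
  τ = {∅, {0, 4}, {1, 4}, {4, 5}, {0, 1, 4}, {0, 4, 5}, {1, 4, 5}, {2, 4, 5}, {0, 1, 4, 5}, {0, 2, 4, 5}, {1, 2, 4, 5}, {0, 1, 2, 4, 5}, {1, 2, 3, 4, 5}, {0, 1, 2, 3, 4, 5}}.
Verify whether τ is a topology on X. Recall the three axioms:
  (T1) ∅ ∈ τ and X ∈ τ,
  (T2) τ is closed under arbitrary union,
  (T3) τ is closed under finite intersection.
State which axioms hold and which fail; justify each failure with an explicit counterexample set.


τ is NOT a topology on X.

Axiom (T1): ∅ ∈ τ? Yes; X ∈ τ? Yes.
Axiom (T2/T3): check pairwise unions and intersections of members of τ.
Counterexample for (T3): {0, 4} ∩ {1, 4} = {4} ∉ τ. Therefore τ is NOT a topology.


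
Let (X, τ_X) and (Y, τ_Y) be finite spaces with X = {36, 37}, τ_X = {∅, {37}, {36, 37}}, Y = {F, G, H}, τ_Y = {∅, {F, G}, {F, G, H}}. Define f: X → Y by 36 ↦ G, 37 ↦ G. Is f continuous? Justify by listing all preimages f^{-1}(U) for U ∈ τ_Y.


f IS continuous.

Compute f^{-1}(U) for each U ∈ τ_Y:
  U = ∅: f^{-1}(U) = ∅ ∈ τ_X ✓.
  U = {F, G}: f^{-1}(U) = {36, 37} ∈ τ_X ✓.
  U = {F, G, H}: f^{-1}(U) = {36, 37} ∈ τ_X ✓.
Every preimage lies in τ_X, so f IS continuous.


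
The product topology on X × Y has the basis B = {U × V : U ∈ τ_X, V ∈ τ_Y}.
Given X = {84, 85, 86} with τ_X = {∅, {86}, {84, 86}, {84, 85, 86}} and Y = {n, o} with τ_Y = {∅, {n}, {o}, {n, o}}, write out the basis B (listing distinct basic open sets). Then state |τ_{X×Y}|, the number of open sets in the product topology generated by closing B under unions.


Basis B = {∅ × ∅, {86} × {n}, {86} × {o}, {84, 86} × {n}, {84, 86} × {o}, {86} × {n, o}, {84, 85, 86} × {n}, {84, 85, 86} × {o}, {84, 86} × {n, o}, {84, 85, 86} × {n, o}}; |τ_{X×Y}| = 16.

Enumerate products U × V with U ∈ τ_X, V ∈ τ_Y (deduplicated):
  ∅ × ∅ = {} (∅)
  {86} × {n} = {(86,n)}
  {86} × {o} = {(86,o)}
  {84, 86} × {n} = {(84,n), (86,n)}
  {84, 86} × {o} = {(84,o), (86,o)}
  {86} × {n, o} = {(86,n), (86,o)}
  {84, 85, 86} × {n} = {(84,n), (85,n), (86,n)}
  {84, 85, 86} × {o} = {(84,o), (85,o), (86,o)}
  {84, 86} × {n, o} = {(84,n), (84,o), (86,n), (86,o)}
  {84, 85, 86} × {n, o} = {(84,n), (84,o), (85,n), (85,o), (86,n), (86,o)}
These 10 distinct sets form the basis B.
Close under arbitrary unions to get τ_{X×Y}; counting gives |τ_{X×Y}| = 16.


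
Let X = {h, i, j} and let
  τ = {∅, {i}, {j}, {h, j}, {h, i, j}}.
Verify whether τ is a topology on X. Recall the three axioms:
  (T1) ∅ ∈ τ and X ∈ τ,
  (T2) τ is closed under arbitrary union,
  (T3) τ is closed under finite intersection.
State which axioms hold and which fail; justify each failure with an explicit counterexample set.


τ is NOT a topology on X.

Axiom (T1): ∅ ∈ τ? Yes; X ∈ τ? Yes.
Axiom (T2/T3): check pairwise unions and intersections of members of τ.
Counterexample for (T2): {i} ∪ {j} = {i, j} ∉ τ. Therefore τ is NOT a topology.


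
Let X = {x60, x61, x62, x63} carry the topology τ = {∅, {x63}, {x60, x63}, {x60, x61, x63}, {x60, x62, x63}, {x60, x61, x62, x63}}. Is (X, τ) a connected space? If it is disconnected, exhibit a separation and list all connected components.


(X, τ) is connected.

Find clopen sets (U ∈ τ with X ∖ U ∈ τ):
  U = ∅, X ∖ U = {x60, x61, x62, x63} — both open, so U is clopen.
  U = {x60, x61, x62, x63}, X ∖ U = ∅ — both open, so U is clopen.
Only trivial clopens (∅ and X) exist, so (X, τ) is connected.
Compute connected components by grouping points that agree on all clopens:
  component: {x60, x61, x62, x63}


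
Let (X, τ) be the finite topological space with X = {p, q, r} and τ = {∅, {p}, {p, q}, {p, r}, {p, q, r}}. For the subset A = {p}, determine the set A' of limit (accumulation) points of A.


A' = {q, r}

For each x ∈ X, list the open sets U ∈ τ with x ∈ U, then check whether U ∩ (A ∖ {x}) ≠ ∅ for every such U.
  x = p: open {p} ∋ x has {p} ∩ (A ∖ {p}) = ∅, so x is NOT a limit point.
  x = q: opens ∋ x are {p, q}, {p, q, r}; each meets A ∖ {q}, so x IS a limit point.
  x = r: opens ∋ x are {p, r}, {p, q, r}; each meets A ∖ {r}, so x IS a limit point.
Collecting: A' = {q, r}.


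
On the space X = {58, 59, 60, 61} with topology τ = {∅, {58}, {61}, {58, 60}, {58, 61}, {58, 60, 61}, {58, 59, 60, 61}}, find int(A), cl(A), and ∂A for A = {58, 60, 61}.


int(A) = {58, 60, 61}, cl(A) = {58, 59, 60, 61}, ∂A = {59}.

Closed sets in (X, τ) are complements of opens:
  closed(X, τ) = {∅, {59}, {59, 60}, {59, 61}, {58, 59, 60}, {59, 60, 61}, {58, 59, 60, 61}}.
int(A) = ⋃ {U ∈ τ : U ⊆ A}. Opens contained in A: ∅, {58}, {61}, {58, 60}, {58, 61}, {58, 60, 61}.
Taking the union of these: int(A) = {58, 60, 61}.
cl(A) = ⋂ {C closed : A ⊆ C}. Closed sets containing A: {58, 59, 60, 61}.
Intersecting these: cl(A) = {58, 59, 60, 61}.
∂A = cl(A) ∖ int(A) = {58, 59, 60, 61} ∖ {58, 60, 61} = {59}.


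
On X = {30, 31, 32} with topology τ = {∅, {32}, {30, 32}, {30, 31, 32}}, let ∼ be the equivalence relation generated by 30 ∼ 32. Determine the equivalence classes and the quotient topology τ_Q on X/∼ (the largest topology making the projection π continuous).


X/∼ = {[30=32], [31]}; |τ_Q| = 3.

Equivalence classes: [30=32], [31].
Quotient map π: X → X/∼ sends 30 ↦ [30=32], 31 ↦ [31], 32 ↦ [30=32].
For each subset V ⊆ X/∼, compute π^{-1}(V) ⊆ X and check whether π^{-1}(V) ∈ τ. V is open in τ_Q iff π^{-1}(V) ∈ τ.
  V = {}: π^{-1}(V) = ∅ ∈ τ ✓.
  V = {[30=32]}: π^{-1}(V) = {30, 32} ∈ τ ✓.
  V = {[31]}: π^{-1}(V) = {31} ∉ τ ✗.
  V = {[30=32], [31]}: π^{-1}(V) = {30, 31, 32} ∈ τ ✓.
Open sets in the quotient: τ_Q = {{}, {[30=32]}, {[30=32], [31]}} (3 elements).


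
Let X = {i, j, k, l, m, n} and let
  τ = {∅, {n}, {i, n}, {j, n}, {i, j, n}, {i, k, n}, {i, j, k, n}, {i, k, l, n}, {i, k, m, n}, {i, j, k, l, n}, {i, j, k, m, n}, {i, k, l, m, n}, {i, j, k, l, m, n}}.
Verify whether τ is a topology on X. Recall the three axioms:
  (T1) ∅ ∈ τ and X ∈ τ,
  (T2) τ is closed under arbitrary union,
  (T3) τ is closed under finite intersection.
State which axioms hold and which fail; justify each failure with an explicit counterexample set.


τ IS a topology on X.

Axiom (T1): ∅ ∈ τ? Yes; X ∈ τ? Yes.
Axiom (T2/T3): check pairwise unions and intersections of members of τ.
All pairwise intersections and unions checked — each lies in τ. Therefore τ satisfies (T1), (T2), (T3): it IS a topology on X.


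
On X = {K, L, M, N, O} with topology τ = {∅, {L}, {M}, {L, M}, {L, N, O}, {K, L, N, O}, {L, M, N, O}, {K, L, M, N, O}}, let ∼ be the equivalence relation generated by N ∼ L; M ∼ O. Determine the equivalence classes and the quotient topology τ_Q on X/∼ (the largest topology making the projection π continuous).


X/∼ = {[K], [L=N], [M=O]}; |τ_Q| = 3.

Equivalence classes: [K], [L=N], [M=O].
Quotient map π: X → X/∼ sends K ↦ [K], L ↦ [L=N], M ↦ [M=O], N ↦ [L=N], O ↦ [M=O].
For each subset V ⊆ X/∼, compute π^{-1}(V) ⊆ X and check whether π^{-1}(V) ∈ τ. V is open in τ_Q iff π^{-1}(V) ∈ τ.
  V = {}: π^{-1}(V) = ∅ ∈ τ ✓.
  V = {[K]}: π^{-1}(V) = {K} ∉ τ ✗.
  V = {[L=N]}: π^{-1}(V) = {L, N} ∉ τ ✗.
  V = {[K], [L=N]}: π^{-1}(V) = {K, L, N} ∉ τ ✗.
  V = {[M=O]}: π^{-1}(V) = {M, O} ∉ τ ✗.
  V = {[K], [M=O]}: π^{-1}(V) = {K, M, O} ∉ τ ✗.
  V = {[L=N], [M=O]}: π^{-1}(V) = {L, M, N, O} ∈ τ ✓.
  V = {[K], [L=N], [M=O]}: π^{-1}(V) = {K, L, M, N, O} ∈ τ ✓.
Open sets in the quotient: τ_Q = {{}, {[L=N], [M=O]}, {[K], [L=N], [M=O]}} (3 elements).


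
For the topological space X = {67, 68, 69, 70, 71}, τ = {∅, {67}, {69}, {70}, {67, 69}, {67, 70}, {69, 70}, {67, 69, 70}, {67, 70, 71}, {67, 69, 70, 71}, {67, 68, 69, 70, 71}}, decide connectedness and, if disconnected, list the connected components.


(X, τ) is connected.

Find clopen sets (U ∈ τ with X ∖ U ∈ τ):
  U = ∅, X ∖ U = {67, 68, 69, 70, 71} — both open, so U is clopen.
  U = {67, 68, 69, 70, 71}, X ∖ U = ∅ — both open, so U is clopen.
Only trivial clopens (∅ and X) exist, so (X, τ) is connected.
Compute connected components by grouping points that agree on all clopens:
  component: {67, 68, 69, 70, 71}


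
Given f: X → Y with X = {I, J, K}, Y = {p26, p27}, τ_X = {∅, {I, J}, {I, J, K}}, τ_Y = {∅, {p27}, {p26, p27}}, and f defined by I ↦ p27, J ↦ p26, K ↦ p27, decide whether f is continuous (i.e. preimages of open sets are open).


f is NOT continuous.

Compute f^{-1}(U) for each U ∈ τ_Y:
  U = ∅: f^{-1}(U) = ∅ ∈ τ_X ✓.
  U = {p27}: f^{-1}(U) = {I, K} ∉ τ_X ✗.
  U = {p26, p27}: f^{-1}(U) = {I, J, K} ∈ τ_X ✓.
Found U = {p27} with f^{-1}(U) = {I, K} not in τ_X. Therefore f is NOT continuous.


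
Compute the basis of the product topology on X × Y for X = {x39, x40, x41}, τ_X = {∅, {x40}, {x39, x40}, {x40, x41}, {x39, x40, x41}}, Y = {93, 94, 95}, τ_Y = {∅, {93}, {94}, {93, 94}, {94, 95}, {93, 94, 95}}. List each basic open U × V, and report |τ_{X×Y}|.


Basis B = {∅ × ∅, {x40} × {93}, {x40} × {94}, {x39, x40} × {93}, {x39, x40} × {94}, {x40} × {93, 94}, {x40, x41} × {93}, {x40} × {94, 95}, {x40, x41} × {94}, {x39, x40, x41} × {93}, {x39, x40, x41} × {94}, {x40} × {93, 94, 95}, {x39, x40} × {93, 94}, {x39, x40} × {94, 95}, {x40, x41} × {93, 94}, {x40, x41} × {94, 95}, {x39, x40} × {93, 94, 95}, {x39, x40, x41} × {93, 94}, {x39, x40, x41} × {94, 95}, {x40, x41} × {93, 94, 95}, {x39, x40, x41} × {93, 94, 95}}; |τ_{X×Y}| = 70.

Enumerate products U × V with U ∈ τ_X, V ∈ τ_Y (deduplicated):
  ∅ × ∅ = {} (∅)
  {x40} × {93} = {(x40,93)}
  {x40} × {94} = {(x40,94)}
  {x39, x40} × {93} = {(x39,93), (x40,93)}
  {x39, x40} × {94} = {(x39,94), (x40,94)}
  {x40} × {93, 94} = {(x40,93), (x40,94)}
  {x40, x41} × {93} = {(x40,93), (x41,93)}
  {x40} × {94, 95} = {(x40,94), (x40,95)}
  {x40, x41} × {94} = {(x40,94), (x41,94)}
  {x39, x40, x41} × {93} = {(x39,93), (x40,93), (x41,93)}
  {x39, x40, x41} × {94} = {(x39,94), (x40,94), (x41,94)}
  {x40} × {93, 94, 95} = {(x40,93), (x40,94), (x40,95)}
  {x39, x40} × {93, 94} = {(x39,93), (x39,94), (x40,93), (x40,94)}
  {x39, x40} × {94, 95} = {(x39,94), (x39,95), (x40,94), (x40,95)}
  {x40, x41} × {93, 94} = {(x40,93), (x40,94), (x41,93), (x41,94)}
  {x40, x41} × {94, 95} = {(x40,94), (x40,95), (x41,94), (x41,95)}
  {x39, x40} × {93, 94, 95} = {(x39,93), (x39,94), (x39,95), (x40,93), (x40,94), (x40,95)}
  {x39, x40, x41} × {93, 94} = {(x39,93), (x39,94), (x40,93), (x40,94), (x41,93), (x41,94)}
  {x39, x40, x41} × {94, 95} = {(x39,94), (x39,95), (x40,94), (x40,95), (x41,94), (x41,95)}
  {x40, x41} × {93, 94, 95} = {(x40,93), (x40,94), (x40,95), (x41,93), (x41,94), (x41,95)}
  {x39, x40, x41} × {93, 94, 95} = {(x39,93), (x39,94), (x39,95), (x40,93), (x40,94), (x40,95), (x41,93), (x41,94), (x41,95)}
These 21 distinct sets form the basis B.
Close under arbitrary unions to get τ_{X×Y}; counting gives |τ_{X×Y}| = 70.


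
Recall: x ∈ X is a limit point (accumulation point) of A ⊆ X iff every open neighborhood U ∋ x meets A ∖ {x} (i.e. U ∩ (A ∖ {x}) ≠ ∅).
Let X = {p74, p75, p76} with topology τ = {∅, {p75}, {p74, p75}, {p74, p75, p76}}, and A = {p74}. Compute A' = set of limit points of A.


A' = {p76}

For each x ∈ X, list the open sets U ∈ τ with x ∈ U, then check whether U ∩ (A ∖ {x}) ≠ ∅ for every such U.
  x = p74: open {p74, p75} ∋ x has {p74, p75} ∩ (A ∖ {p74}) = ∅, so x is NOT a limit point.
  x = p75: open {p75} ∋ x has {p75} ∩ (A ∖ {p75}) = ∅, so x is NOT a limit point.
  x = p76: opens ∋ x are {p74, p75, p76}; each meets A ∖ {p76}, so x IS a limit point.
Collecting: A' = {p76}.


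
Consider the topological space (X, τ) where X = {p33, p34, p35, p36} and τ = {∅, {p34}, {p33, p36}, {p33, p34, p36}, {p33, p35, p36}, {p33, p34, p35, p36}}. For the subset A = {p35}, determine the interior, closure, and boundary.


int(A) = ∅, cl(A) = {p35}, ∂A = {p35}.

Closed sets in (X, τ) are complements of opens:
  closed(X, τ) = {∅, {p34}, {p35}, {p34, p35}, {p33, p35, p36}, {p33, p34, p35, p36}}.
int(A) = ⋃ {U ∈ τ : U ⊆ A}. Opens contained in A: ∅.
Taking the union of these: int(A) = ∅.
cl(A) = ⋂ {C closed : A ⊆ C}. Closed sets containing A: {p35}, {p34, p35}, {p33, p35, p36}, {p33, p34, p35, p36}.
Intersecting these: cl(A) = {p35}.
∂A = cl(A) ∖ int(A) = {p35} ∖ ∅ = {p35}.


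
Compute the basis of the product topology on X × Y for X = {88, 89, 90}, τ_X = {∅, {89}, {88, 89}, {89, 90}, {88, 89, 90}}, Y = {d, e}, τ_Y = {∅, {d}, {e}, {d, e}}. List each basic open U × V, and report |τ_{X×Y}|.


Basis B = {∅ × ∅, {89} × {d}, {89} × {e}, {88, 89} × {d}, {88, 89} × {e}, {89} × {d, e}, {89, 90} × {d}, {89, 90} × {e}, {88, 89, 90} × {d}, {88, 89, 90} × {e}, {88, 89} × {d, e}, {89, 90} × {d, e}, {88, 89, 90} × {d, e}}; |τ_{X×Y}| = 25.

Enumerate products U × V with U ∈ τ_X, V ∈ τ_Y (deduplicated):
  ∅ × ∅ = {} (∅)
  {89} × {d} = {(89,d)}
  {89} × {e} = {(89,e)}
  {88, 89} × {d} = {(88,d), (89,d)}
  {88, 89} × {e} = {(88,e), (89,e)}
  {89} × {d, e} = {(89,d), (89,e)}
  {89, 90} × {d} = {(89,d), (90,d)}
  {89, 90} × {e} = {(89,e), (90,e)}
  {88, 89, 90} × {d} = {(88,d), (89,d), (90,d)}
  {88, 89, 90} × {e} = {(88,e), (89,e), (90,e)}
  {88, 89} × {d, e} = {(88,d), (88,e), (89,d), (89,e)}
  {89, 90} × {d, e} = {(89,d), (89,e), (90,d), (90,e)}
  {88, 89, 90} × {d, e} = {(88,d), (88,e), (89,d), (89,e), (90,d), (90,e)}
These 13 distinct sets form the basis B.
Close under arbitrary unions to get τ_{X×Y}; counting gives |τ_{X×Y}| = 25.


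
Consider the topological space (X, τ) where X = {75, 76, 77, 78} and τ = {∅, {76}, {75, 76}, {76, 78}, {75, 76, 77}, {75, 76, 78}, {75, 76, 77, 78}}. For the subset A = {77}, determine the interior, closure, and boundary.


int(A) = ∅, cl(A) = {77}, ∂A = {77}.

Closed sets in (X, τ) are complements of opens:
  closed(X, τ) = {∅, {77}, {78}, {75, 77}, {77, 78}, {75, 77, 78}, {75, 76, 77, 78}}.
int(A) = ⋃ {U ∈ τ : U ⊆ A}. Opens contained in A: ∅.
Taking the union of these: int(A) = ∅.
cl(A) = ⋂ {C closed : A ⊆ C}. Closed sets containing A: {77}, {75, 77}, {77, 78}, {75, 77, 78}, {75, 76, 77, 78}.
Intersecting these: cl(A) = {77}.
∂A = cl(A) ∖ int(A) = {77} ∖ ∅ = {77}.


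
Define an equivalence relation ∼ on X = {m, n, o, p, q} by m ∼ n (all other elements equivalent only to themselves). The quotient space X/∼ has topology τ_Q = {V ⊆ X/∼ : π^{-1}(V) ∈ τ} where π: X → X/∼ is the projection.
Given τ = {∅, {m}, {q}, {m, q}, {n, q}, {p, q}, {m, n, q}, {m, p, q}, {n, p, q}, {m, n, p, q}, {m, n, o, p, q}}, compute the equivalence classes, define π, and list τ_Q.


X/∼ = {[m=n], [o], [p], [q]}; |τ_Q| = 6.

Equivalence classes: [m=n], [o], [p], [q].
Quotient map π: X → X/∼ sends m ↦ [m=n], n ↦ [m=n], o ↦ [o], p ↦ [p], q ↦ [q].
For each subset V ⊆ X/∼, compute π^{-1}(V) ⊆ X and check whether π^{-1}(V) ∈ τ. V is open in τ_Q iff π^{-1}(V) ∈ τ.
  V = {}: π^{-1}(V) = ∅ ∈ τ ✓.
  V = {[m=n]}: π^{-1}(V) = {m, n} ∉ τ ✗.
  V = {[o]}: π^{-1}(V) = {o} ∉ τ ✗.
  V = {[m=n], [o]}: π^{-1}(V) = {m, n, o} ∉ τ ✗.
  V = {[p]}: π^{-1}(V) = {p} ∉ τ ✗.
  V = {[m=n], [p]}: π^{-1}(V) = {m, n, p} ∉ τ ✗.
  V = {[o], [p]}: π^{-1}(V) = {o, p} ∉ τ ✗.
  V = {[m=n], [o], [p]}: π^{-1}(V) = {m, n, o, p} ∉ τ ✗.
  V = {[q]}: π^{-1}(V) = {q} ∈ τ ✓.
  V = {[m=n], [q]}: π^{-1}(V) = {m, n, q} ∈ τ ✓.
  V = {[o], [q]}: π^{-1}(V) = {o, q} ∉ τ ✗.
  V = {[m=n], [o], [q]}: π^{-1}(V) = {m, n, o, q} ∉ τ ✗.
  V = {[p], [q]}: π^{-1}(V) = {p, q} ∈ τ ✓.
  V = {[m=n], [p], [q]}: π^{-1}(V) = {m, n, p, q} ∈ τ ✓.
  V = {[o], [p], [q]}: π^{-1}(V) = {o, p, q} ∉ τ ✗.
  V = {[m=n], [o], [p], [q]}: π^{-1}(V) = {m, n, o, p, q} ∈ τ ✓.
Open sets in the quotient: τ_Q = {{}, {[q]}, {[m=n], [q]}, {[p], [q]}, {[m=n], [p], [q]}, {[m=n], [o], [p], [q]}} (6 elements).


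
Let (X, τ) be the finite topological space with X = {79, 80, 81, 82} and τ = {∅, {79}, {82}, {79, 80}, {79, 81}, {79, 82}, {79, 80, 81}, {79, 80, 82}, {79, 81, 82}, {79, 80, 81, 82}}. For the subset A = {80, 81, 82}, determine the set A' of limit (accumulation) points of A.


A' = ∅

For each x ∈ X, list the open sets U ∈ τ with x ∈ U, then check whether U ∩ (A ∖ {x}) ≠ ∅ for every such U.
  x = 79: open {79} ∋ x has {79} ∩ (A ∖ {79}) = ∅, so x is NOT a limit point.
  x = 80: open {79, 80} ∋ x has {79, 80} ∩ (A ∖ {80}) = ∅, so x is NOT a limit point.
  x = 81: open {79, 81} ∋ x has {79, 81} ∩ (A ∖ {81}) = ∅, so x is NOT a limit point.
  x = 82: open {82} ∋ x has {82} ∩ (A ∖ {82}) = ∅, so x is NOT a limit point.
Collecting: A' = ∅.


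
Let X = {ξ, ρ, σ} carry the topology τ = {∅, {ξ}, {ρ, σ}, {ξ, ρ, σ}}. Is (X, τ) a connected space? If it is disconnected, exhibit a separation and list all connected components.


(X, τ) is disconnected; components = [{ξ}, {ρ, σ}].

Find clopen sets (U ∈ τ with X ∖ U ∈ τ):
  U = ∅, X ∖ U = {ξ, ρ, σ} — both open, so U is clopen.
  U = {ξ}, X ∖ U = {ρ, σ} — both open, so U is clopen.
  U = {ρ, σ}, X ∖ U = {ξ} — both open, so U is clopen.
  U = {ξ, ρ, σ}, X ∖ U = ∅ — both open, so U is clopen.
Nontrivial clopen(s) exist: e.g. {ξ}. So (X, τ) is disconnected.
Compute connected components by grouping points that agree on all clopens:
  component: {ξ}
  component: {ρ, σ}


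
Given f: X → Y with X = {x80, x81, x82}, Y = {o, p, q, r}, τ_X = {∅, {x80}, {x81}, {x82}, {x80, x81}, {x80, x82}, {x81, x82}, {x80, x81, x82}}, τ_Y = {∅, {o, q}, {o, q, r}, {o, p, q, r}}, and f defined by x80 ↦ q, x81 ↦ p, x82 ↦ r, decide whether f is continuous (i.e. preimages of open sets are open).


f IS continuous.

Compute f^{-1}(U) for each U ∈ τ_Y:
  U = ∅: f^{-1}(U) = ∅ ∈ τ_X ✓.
  U = {o, q}: f^{-1}(U) = {x80} ∈ τ_X ✓.
  U = {o, q, r}: f^{-1}(U) = {x80, x82} ∈ τ_X ✓.
  U = {o, p, q, r}: f^{-1}(U) = {x80, x81, x82} ∈ τ_X ✓.
Every preimage lies in τ_X, so f IS continuous.


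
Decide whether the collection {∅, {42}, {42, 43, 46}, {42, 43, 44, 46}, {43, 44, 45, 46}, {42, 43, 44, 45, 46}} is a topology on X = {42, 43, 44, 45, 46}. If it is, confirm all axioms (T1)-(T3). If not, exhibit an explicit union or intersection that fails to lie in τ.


τ is NOT a topology on X.

Axiom (T1): ∅ ∈ τ? Yes; X ∈ τ? Yes.
Axiom (T2/T3): check pairwise unions and intersections of members of τ.
Counterexample for (T3): {42, 43, 46} ∩ {43, 44, 45, 46} = {43, 46} ∉ τ. Therefore τ is NOT a topology.


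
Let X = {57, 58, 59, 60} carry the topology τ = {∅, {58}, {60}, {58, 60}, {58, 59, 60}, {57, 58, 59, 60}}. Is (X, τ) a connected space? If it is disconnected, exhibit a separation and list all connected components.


(X, τ) is connected.

Find clopen sets (U ∈ τ with X ∖ U ∈ τ):
  U = ∅, X ∖ U = {57, 58, 59, 60} — both open, so U is clopen.
  U = {57, 58, 59, 60}, X ∖ U = ∅ — both open, so U is clopen.
Only trivial clopens (∅ and X) exist, so (X, τ) is connected.
Compute connected components by grouping points that agree on all clopens:
  component: {57, 58, 59, 60}


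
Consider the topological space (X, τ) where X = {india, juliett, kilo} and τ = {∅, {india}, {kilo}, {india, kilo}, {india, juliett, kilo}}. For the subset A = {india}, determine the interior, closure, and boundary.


int(A) = {india}, cl(A) = {india, juliett}, ∂A = {juliett}.

Closed sets in (X, τ) are complements of opens:
  closed(X, τ) = {∅, {juliett}, {india, juliett}, {juliett, kilo}, {india, juliett, kilo}}.
int(A) = ⋃ {U ∈ τ : U ⊆ A}. Opens contained in A: ∅, {india}.
Taking the union of these: int(A) = {india}.
cl(A) = ⋂ {C closed : A ⊆ C}. Closed sets containing A: {india, juliett}, {india, juliett, kilo}.
Intersecting these: cl(A) = {india, juliett}.
∂A = cl(A) ∖ int(A) = {india, juliett} ∖ {india} = {juliett}.
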